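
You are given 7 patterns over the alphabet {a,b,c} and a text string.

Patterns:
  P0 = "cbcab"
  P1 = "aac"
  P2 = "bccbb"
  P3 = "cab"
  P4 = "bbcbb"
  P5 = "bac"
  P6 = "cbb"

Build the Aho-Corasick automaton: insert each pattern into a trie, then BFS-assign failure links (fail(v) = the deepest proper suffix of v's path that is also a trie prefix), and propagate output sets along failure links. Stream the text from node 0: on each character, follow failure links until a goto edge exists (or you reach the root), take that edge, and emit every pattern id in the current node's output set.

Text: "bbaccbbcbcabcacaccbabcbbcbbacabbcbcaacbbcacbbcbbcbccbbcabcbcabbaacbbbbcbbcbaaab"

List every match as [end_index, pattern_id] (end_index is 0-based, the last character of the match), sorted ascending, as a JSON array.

Build:
Trie (insert patterns):
  0='ε' goto a→6 b→9 c→1
  1='c' goto a→14 b→2
  2='cb' goto b→22 c→3
  3='cbc' goto a→4
  4='cbca' goto b→5
  5='cbcab' goto ·  ←P0
  6='a' goto a→7
  7='aa' goto c→8
  8='aac' goto ·  ←P1
  9='b' goto a→20 b→16 c→10
  10='bc' goto c→11
  11='bcc' goto b→12
  12='bccb' goto b→13
  13='bccbb' goto ·  ←P2
  14='ca' goto b→15
  15='cab' goto ·  ←P3
  16='bb' goto c→17
  17='bbc' goto b→18
  18='bbcb' goto b→19
  19='bbcbb' goto ·  ←P4
  20='ba' goto c→21
  21='bac' goto ·  ←P5
  22='cbb' goto ·  ←P6

BFS fail/out derivation:
  fail(1) 'c': from fail(0)=0 chase 'c': 0 ⇒ 0;  out=∅∪out(0)=∅
  fail(6) 'a': from fail(0)=0 chase 'a': 0 ⇒ 0;  out=∅∪out(0)=∅
  fail(9) 'b': from fail(0)=0 chase 'b': 0 ⇒ 0;  out=∅∪out(0)=∅
  fail(2) 'cb': from fail(1)=0 chase 'b': 0 ⇒ 9;  out=∅∪out(9)=∅
  fail(7) 'aa': from fail(6)=0 chase 'a': 0 ⇒ 6;  out=∅∪out(6)=∅
  fail(10) 'bc': from fail(9)=0 chase 'c': 0 ⇒ 1;  out=∅∪out(1)=∅
  fail(14) 'ca': from fail(1)=0 chase 'a': 0 ⇒ 6;  out=∅∪out(6)=∅
  fail(16) 'bb': from fail(9)=0 chase 'b': 0 ⇒ 9;  out=∅∪out(9)=∅
  fail(20) 'ba': from fail(9)=0 chase 'a': 0 ⇒ 6;  out=∅∪out(6)=∅
  fail(3) 'cbc': from fail(2)=9 chase 'c': 9 ⇒ 10;  out=∅∪out(10)=∅
  fail(8) 'aac': from fail(7)=6 chase 'c': 6→0 ⇒ 1;  out={1}∪out(1)={1}
  fail(11) 'bcc': from fail(10)=1 chase 'c': 1→0 ⇒ 1;  out=∅∪out(1)=∅
  fail(15) 'cab': from fail(14)=6 chase 'b': 6→0 ⇒ 9;  out={3}∪out(9)={3}
  fail(17) 'bbc': from fail(16)=9 chase 'c': 9 ⇒ 10;  out=∅∪out(10)=∅
  fail(21) 'bac': from fail(20)=6 chase 'c': 6→0 ⇒ 1;  out={5}∪out(1)={5}
  fail(22) 'cbb': from fail(2)=9 chase 'b': 9 ⇒ 16;  out={6}∪out(16)={6}
  fail(4) 'cbca': from fail(3)=10 chase 'a': 10→1 ⇒ 14;  out=∅∪out(14)=∅
  fail(12) 'bccb': from fail(11)=1 chase 'b': 1 ⇒ 2;  out=∅∪out(2)=∅
  fail(18) 'bbcb': from fail(17)=10 chase 'b': 10→1 ⇒ 2;  out=∅∪out(2)=∅
  fail(5) 'cbcab': from fail(4)=14 chase 'b': 14 ⇒ 15;  out={0}∪out(15)={0,3}
  fail(13) 'bccbb': from fail(12)=2 chase 'b': 2 ⇒ 22;  out={2}∪out(22)={2,6}
  fail(19) 'bbcbb': from fail(18)=2 chase 'b': 2 ⇒ 22;  out={4}∪out(22)={4,6}

Scan:
pos 0 'b': at 9
pos 1 'b': at 16
pos 2 'a': at 20 ·f
pos 3 'c': at 21  → match P5@[1:3]
pos 4 'c': at 1 ·f
pos 5 'b': at 2
pos 6 'b': at 22  → match P6@[4:6]
pos 7 'c': at 17 ·f
pos 8 'b': at 18
pos 9 'c': at 3 ·f
pos 10 'a': at 4
pos 11 'b': at 5  → match P0@[7:11],P3@[9:11]
pos 12 'c': at 10 ·f
pos 13 'a': at 14 ·f
pos 14 'c': at 1 ·f
pos 15 'a': at 14
pos 16 'c': at 1 ·f
pos 17 'c': at 1 ·f
pos 18 'b': at 2
pos 19 'a': at 20 ·f
pos 20 'b': at 9 ·f
pos 21 'c': at 10
pos 22 'b': at 2 ·f
pos 23 'b': at 22  → match P6@[21:23]
pos 24 'c': at 17 ·f
pos 25 'b': at 18
pos 26 'b': at 19  → match P4@[22:26],P6@[24:26]
pos 27 'a': at 20 ·f
pos 28 'c': at 21  → match P5@[26:28]
pos 29 'a': at 14 ·f
pos 30 'b': at 15  → match P3@[28:30]
pos 31 'b': at 16 ·f
pos 32 'c': at 17
pos 33 'b': at 18
pos 34 'c': at 3 ·f
pos 35 'a': at 4
pos 36 'a': at 7 ·f
pos 37 'c': at 8  → match P1@[35:37]
pos 38 'b': at 2 ·f
pos 39 'b': at 22  → match P6@[37:39]
pos 40 'c': at 17 ·f
pos 41 'a': at 14 ·f
pos 42 'c': at 1 ·f
pos 43 'b': at 2
pos 44 'b': at 22  → match P6@[42:44]
pos 45 'c': at 17 ·f
pos 46 'b': at 18
pos 47 'b': at 19  → match P4@[43:47],P6@[45:47]
pos 48 'c': at 17 ·f
pos 49 'b': at 18
pos 50 'c': at 3 ·f
pos 51 'c': at 11 ·f
pos 52 'b': at 12
pos 53 'b': at 13  → match P2@[49:53],P6@[51:53]
pos 54 'c': at 17 ·f
pos 55 'a': at 14 ·f
pos 56 'b': at 15  → match P3@[54:56]
pos 57 'c': at 10 ·f
pos 58 'b': at 2 ·f
pos 59 'c': at 3
pos 60 'a': at 4
pos 61 'b': at 5  → match P0@[57:61],P3@[59:61]
pos 62 'b': at 16 ·f
pos 63 'a': at 20 ·f
pos 64 'a': at 7 ·f
pos 65 'c': at 8  → match P1@[63:65]
pos 66 'b': at 2 ·f
pos 67 'b': at 22  → match P6@[65:67]
pos 68 'b': at 16 ·f
pos 69 'b': at 16 ·f
pos 70 'c': at 17
pos 71 'b': at 18
pos 72 'b': at 19  → match P4@[68:72],P6@[70:72]
pos 73 'c': at 17 ·f
pos 74 'b': at 18
pos 75 'a': at 20 ·f
pos 76 'a': at 7 ·f
pos 77 'a': at 7 ·f
pos 78 'b': at 9 ·f

All matches (sorted): [[3,5],[6,6],[11,0],[11,3],[23,6],[26,4],[26,6],[28,5],[30,3],[37,1],[39,6],[44,6],[47,4],[47,6],[53,2],[53,6],[56,3],[61,0],[61,3],[65,1],[67,6],[72,4],[72,6]]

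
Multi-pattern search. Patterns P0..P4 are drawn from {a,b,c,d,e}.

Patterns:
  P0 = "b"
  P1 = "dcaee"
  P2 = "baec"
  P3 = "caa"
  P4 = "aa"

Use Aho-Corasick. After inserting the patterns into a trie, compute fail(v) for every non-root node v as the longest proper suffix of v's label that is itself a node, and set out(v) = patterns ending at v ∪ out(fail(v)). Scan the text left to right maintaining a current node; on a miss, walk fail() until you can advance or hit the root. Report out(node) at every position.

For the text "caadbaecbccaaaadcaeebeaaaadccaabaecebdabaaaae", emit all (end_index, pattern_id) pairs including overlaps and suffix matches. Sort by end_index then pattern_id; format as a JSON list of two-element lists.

Build automaton:
Trie nodes:
  0='ε' goto a→13 b→1 c→10 d→2
  1='b' goto a→7  [P0 ends]
  2='d' goto c→3
  3='dc' goto a→4
  4='dca' goto e→5
  5='dcae' goto e→6
  6='dcaee' goto ·  [P1 ends]
  7='ba' goto e→8
  8='bae' goto c→9
  9='baec' goto ·  [P2 ends]
  10='c' goto a→11
  11='ca' goto a→12
  12='caa' goto ·  [P3 ends]
  13='a' goto a→14
  14='aa' goto ·  [P4 ends]

BFS fail/out derivation:
  n1('b'): parent n0 fail=0; on 'b' 0 → fail=0;  out {0}∪∅={0}
  n2('d'): parent n0 fail=0; on 'd' 0 → fail=0;  out ∅∪∅=∅
  n10('c'): parent n0 fail=0; on 'c' 0 → fail=0;  out ∅∪∅=∅
  n13('a'): parent n0 fail=0; on 'a' 0 → fail=0;  out ∅∪∅=∅
  n3('dc'): parent n2 fail=0; on 'c' 0 → fail=10;  out ∅∪∅=∅
  n7('ba'): parent n1 fail=0; on 'a' 0 → fail=13;  out ∅∪∅=∅
  n11('ca'): parent n10 fail=0; on 'a' 0 → fail=13;  out ∅∪∅=∅
  n14('aa'): parent n13 fail=0; on 'a' 0 → fail=13;  out {4}∪∅={4}
  n4('dca'): parent n3 fail=10; on 'a' 10 → fail=11;  out ∅∪∅=∅
  n8('bae'): parent n7 fail=13; on 'e' 13→0 → fail=0;  out ∅∪∅=∅
  n12('caa'): parent n11 fail=13; on 'a' 13 → fail=14;  out {3}∪{4}={3,4}
  n5('dcae'): parent n4 fail=11; on 'e' 11→13→0 → fail=0;  out ∅∪∅=∅
  n9('baec'): parent n8 fail=0; on 'c' 0 → fail=10;  out {2}∪∅={2}
  n6('dcaee'): parent n5 fail=0; on 'e' 0 → fail=0;  out {1}∪∅={1}

Scan:
i=0 'c': node 0→10
i=1 'a': node 10→11
i=2 'a': node 11→12  emit P3@[0:2],P4@[1:2]
i=3 'd': node 12→2 ·f
i=4 'b': node 2→1 ·f  emit P0@[4:4]
i=5 'a': node 1→7
i=6 'e': node 7→8
i=7 'c': node 8→9  emit P2@[4:7]
i=8 'b': node 9→1 ·f  emit P0@[8:8]
i=9 'c': node 1→10 ·f
i=10 'c': node 10→10 ·f
i=11 'a': node 10→11
i=12 'a': node 11→12  emit P3@[10:12],P4@[11:12]
i=13 'a': node 12→14 ·f  emit P4@[12:13]
i=14 'a': node 14→14 ·f  emit P4@[13:14]
i=15 'd': node 14→2 ·f
i=16 'c': node 2→3
i=17 'a': node 3→4
i=18 'e': node 4→5
i=19 'e': node 5→6  emit P1@[15:19]
i=20 'b': node 6→1 ·f  emit P0@[20:20]
i=21 'e': node 1→0 ·f
i=22 'a': node 0→13
i=23 'a': node 13→14  emit P4@[22:23]
i=24 'a': node 14→14 ·f  emit P4@[23:24]
i=25 'a': node 14→14 ·f  emit P4@[24:25]
i=26 'd': node 14→2 ·f
i=27 'c': node 2→3
i=28 'c': node 3→10 ·f
i=29 'a': node 10→11
i=30 'a': node 11→12  emit P3@[28:30],P4@[29:30]
i=31 'b': node 12→1 ·f  emit P0@[31:31]
i=32 'a': node 1→7
i=33 'e': node 7→8
i=34 'c': node 8→9  emit P2@[31:34]
i=35 'e': node 9→0 ·f
i=36 'b': node 0→1  emit P0@[36:36]
i=37 'd': node 1→2 ·f
i=38 'a': node 2→13 ·f
i=39 'b': node 13→1 ·f  emit P0@[39:39]
i=40 'a': node 1→7
i=41 'a': node 7→14 ·f  emit P4@[40:41]
i=42 'a': node 14→14 ·f  emit P4@[41:42]
i=43 'a': node 14→14 ·f  emit P4@[42:43]
i=44 'e': node 14→0 ·f

Result: [[2,3],[2,4],[4,0],[7,2],[8,0],[12,3],[12,4],[13,4],[14,4],[19,1],[20,0],[23,4],[24,4],[25,4],[30,3],[30,4],[31,0],[34,2],[36,0],[39,0],[41,4],[42,4],[43,4]]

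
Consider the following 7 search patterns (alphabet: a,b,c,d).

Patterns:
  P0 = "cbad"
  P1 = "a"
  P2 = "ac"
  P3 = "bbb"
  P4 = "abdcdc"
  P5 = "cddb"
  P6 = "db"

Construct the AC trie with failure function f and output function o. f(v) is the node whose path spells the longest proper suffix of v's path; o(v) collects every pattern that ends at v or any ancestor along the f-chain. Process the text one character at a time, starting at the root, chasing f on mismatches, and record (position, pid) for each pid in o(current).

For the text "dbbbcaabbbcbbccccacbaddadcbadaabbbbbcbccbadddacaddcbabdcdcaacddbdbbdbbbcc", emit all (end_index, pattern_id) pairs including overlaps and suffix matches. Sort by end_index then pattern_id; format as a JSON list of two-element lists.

Construct AC machine:
Trie (insert patterns):
  0='ε' goto a→5 b→7 c→1 d→18
  1='c' goto b→2 d→15
  2='cb' goto a→3
  3='cba' goto d→4
  4='cbad' goto ·  [P0 ends]
  5='a' goto b→10 c→6  [P1 ends]
  6='ac' goto ·  [P2 ends]
  7='b' goto b→8
  8='bb' goto b→9
  9='bbb' goto ·  [P3 ends]
  10='ab' goto d→11
  11='abd' goto c→12
  12='abdc' goto d→13
  13='abdcd' goto c→14
  14='abdcdc' goto ·  [P4 ends]
  15='cd' goto d→16
  16='cdd' goto b→17
  17='cddb' goto ·  [P5 ends]
  18='d' goto b→19
  19='db' goto ·  [P6 ends]

BFS fail/out derivation:
  n1('c'): parent n0 fail=0; on 'c' 0 → fail=0;  out ∅∪∅=∅
  n5('a'): parent n0 fail=0; on 'a' 0 → fail=0;  out {1}∪∅={1}
  n7('b'): parent n0 fail=0; on 'b' 0 → fail=0;  out ∅∪∅=∅
  n18('d'): parent n0 fail=0; on 'd' 0 → fail=0;  out ∅∪∅=∅
  n2('cb'): parent n1 fail=0; on 'b' 0 → fail=7;  out ∅∪∅=∅
  n6('ac'): parent n5 fail=0; on 'c' 0 → fail=1;  out {2}∪∅={2}
  n8('bb'): parent n7 fail=0; on 'b' 0 → fail=7;  out ∅∪∅=∅
  n10('ab'): parent n5 fail=0; on 'b' 0 → fail=7;  out ∅∪∅=∅
  n15('cd'): parent n1 fail=0; on 'd' 0 → fail=18;  out ∅∪∅=∅
  n19('db'): parent n18 fail=0; on 'b' 0 → fail=7;  out {6}∪∅={6}
  n3('cba'): parent n2 fail=7; on 'a' 7→0 → fail=5;  out ∅∪{1}={1}
  n9('bbb'): parent n8 fail=7; on 'b' 7 → fail=8;  out {3}∪∅={3}
  n11('abd'): parent n10 fail=7; on 'd' 7→0 → fail=18;  out ∅∪∅=∅
  n16('cdd'): parent n15 fail=18; on 'd' 18→0 → fail=18;  out ∅∪∅=∅
  n4('cbad'): parent n3 fail=5; on 'd' 5→0 → fail=18;  out {0}∪∅={0}
  n12('abdc'): parent n11 fail=18; on 'c' 18→0 → fail=1;  out ∅∪∅=∅
  n17('cddb'): parent n16 fail=18; on 'b' 18 → fail=19;  out {5}∪{6}={5,6}
  n13('abdcd'): parent n12 fail=1; on 'd' 1 → fail=15;  out ∅∪∅=∅
  n14('abdcdc'): parent n13 fail=15; on 'c' 15→18→0 → fail=1;  out {4}∪∅={4}

Run:
i=0 'd': node 0→18
i=1 'b': node 18→19  → match P6@[0:1]
i=2 'b': node 19→8 (via fail)
i=3 'b': node 8→9  → match P3@[1:3]
i=4 'c': node 9→1 (via fail)
i=5 'a': node 1→5 (via fail)  → match P1@[5:5]
i=6 'a': node 5→5 (via fail)  → match P1@[6:6]
i=7 'b': node 5→10
i=8 'b': node 10→8 (via fail)
i=9 'b': node 8→9  → match P3@[7:9]
i=10 'c': node 9→1 (via fail)
i=11 'b': node 1→2
i=12 'b': node 2→8 (via fail)
i=13 'c': node 8→1 (via fail)
i=14 'c': node 1→1 (via fail)
i=15 'c': node 1→1 (via fail)
i=16 'c': node 1→1 (via fail)
i=17 'a': node 1→5 (via fail)  → match P1@[17:17]
i=18 'c': node 5→6  → match P2@[17:18]
i=19 'b': node 6→2 (via fail)
i=20 'a': node 2→3  → match P1@[20:20]
i=21 'd': node 3→4  → match P0@[18:21]
i=22 'd': node 4→18 (via fail)
i=23 'a': node 18→5 (via fail)  → match P1@[23:23]
i=24 'd': node 5→18 (via fail)
i=25 'c': node 18→1 (via fail)
i=26 'b': node 1→2
i=27 'a': node 2→3  → match P1@[27:27]
i=28 'd': node 3→4  → match P0@[25:28]
i=29 'a': node 4→5 (via fail)  → match P1@[29:29]
i=30 'a': node 5→5 (via fail)  → match P1@[30:30]
i=31 'b': node 5→10
i=32 'b': node 10→8 (via fail)
i=33 'b': node 8→9  → match P3@[31:33]
i=34 'b': node 9→9 (via fail)  → match P3@[32:34]
i=35 'b': node 9→9 (via fail)  → match P3@[33:35]
i=36 'c': node 9→1 (via fail)
i=37 'b': node 1→2
i=38 'c': node 2→1 (via fail)
i=39 'c': node 1→1 (via fail)
i=40 'b': node 1→2
i=41 'a': node 2→3  → match P1@[41:41]
i=42 'd': node 3→4  → match P0@[39:42]
i=43 'd': node 4→18 (via fail)
i=44 'd': node 18→18 (via fail)
i=45 'a': node 18→5 (via fail)  → match P1@[45:45]
i=46 'c': node 5→6  → match P2@[45:46]
i=47 'a': node 6→5 (via fail)  → match P1@[47:47]
i=48 'd': node 5→18 (via fail)
i=49 'd': node 18→18 (via fail)
i=50 'c': node 18→1 (via fail)
i=51 'b': node 1→2
i=52 'a': node 2→3  → match P1@[52:52]
i=53 'b': node 3→10 (via fail)
i=54 'd': node 10→11
i=55 'c': node 11→12
i=56 'd': node 12→13
i=57 'c': node 13→14  → match P4@[52:57]
i=58 'a': node 14→5 (via fail)  → match P1@[58:58]
i=59 'a': node 5→5 (via fail)  → match P1@[59:59]
i=60 'c': node 5→6  → match P2@[59:60]
i=61 'd': node 6→15 (via fail)
i=62 'd': node 15→16
i=63 'b': node 16→17  → match P5@[60:63],P6@[62:63]
i=64 'd': node 17→18 (via fail)
i=65 'b': node 18→19  → match P6@[64:65]
i=66 'b': node 19→8 (via fail)
i=67 'd': node 8→18 (via fail)
i=68 'b': node 18→19  → match P6@[67:68]
i=69 'b': node 19→8 (via fail)
i=70 'b': node 8→9  → match P3@[68:70]
i=71 'c': node 9→1 (via fail)
i=72 'c': node 1→1 (via fail)

All matches (sorted): [[1,6],[3,3],[5,1],[6,1],[9,3],[17,1],[18,2],[20,1],[21,0],[23,1],[27,1],[28,0],[29,1],[30,1],[33,3],[34,3],[35,3],[41,1],[42,0],[45,1],[46,2],[47,1],[52,1],[57,4],[58,1],[59,1],[60,2],[63,5],[63,6],[65,6],[68,6],[70,3]]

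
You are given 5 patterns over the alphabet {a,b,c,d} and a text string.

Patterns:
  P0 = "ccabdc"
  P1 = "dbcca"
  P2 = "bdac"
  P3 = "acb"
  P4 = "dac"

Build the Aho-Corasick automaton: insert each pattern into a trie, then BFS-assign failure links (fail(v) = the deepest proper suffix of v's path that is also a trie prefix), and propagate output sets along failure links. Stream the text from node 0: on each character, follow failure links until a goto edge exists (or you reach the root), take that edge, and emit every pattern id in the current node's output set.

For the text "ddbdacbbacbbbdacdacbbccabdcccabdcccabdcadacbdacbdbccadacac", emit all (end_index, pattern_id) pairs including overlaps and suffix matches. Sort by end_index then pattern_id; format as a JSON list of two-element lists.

Construct AC machine:
Trie nodes:
  n0 'ε': a→16 b→12 c→1 d→7
  n1 'c': c→2
  n2 'cc': a→3
  n3 'cca': b→4
  n4 'ccab': d→5
  n5 'ccabd': c→6
  n6 'ccabdc': ·  [P0 ends]
  n7 'd': a→19 b→8
  n8 'db': c→9
  n9 'dbc': c→10
  n10 'dbcc': a→11
  n11 'dbcca': ·  [P1 ends]
  n12 'b': d→13
  n13 'bd': a→14
  n14 'bda': c→15
  n15 'bdac': ·  [P2 ends]
  n16 'a': c→17
  n17 'ac': b→18
  n18 'acb': ·  [P3 ends]
  n19 'da': c→20
  n20 'dac': ·  [P4 ends]

Failure links (BFS by depth):
  n1('c'): parent n0 fail=0; on 'c' 0 → fail=0;  out ∅∪∅=∅
  n7('d'): parent n0 fail=0; on 'd' 0 → fail=0;  out ∅∪∅=∅
  n12('b'): parent n0 fail=0; on 'b' 0 → fail=0;  out ∅∪∅=∅
  n16('a'): parent n0 fail=0; on 'a' 0 → fail=0;  out ∅∪∅=∅
  n2('cc'): parent n1 fail=0; on 'c' 0 → fail=1;  out ∅∪∅=∅
  n8('db'): parent n7 fail=0; on 'b' 0 → fail=12;  out ∅∪∅=∅
  n13('bd'): parent n12 fail=0; on 'd' 0 → fail=7;  out ∅∪∅=∅
  n17('ac'): parent n16 fail=0; on 'c' 0 → fail=1;  out ∅∪∅=∅
  n19('da'): parent n7 fail=0; on 'a' 0 → fail=16;  out ∅∪∅=∅
  n3('cca'): parent n2 fail=1; on 'a' 1→0 → fail=16;  out ∅∪∅=∅
  n9('dbc'): parent n8 fail=12; on 'c' 12→0 → fail=1;  out ∅∪∅=∅
  n14('bda'): parent n13 fail=7; on 'a' 7 → fail=19;  out ∅∪∅=∅
  n18('acb'): parent n17 fail=1; on 'b' 1→0 → fail=12;  out {3}∪∅={3}
  n20('dac'): parent n19 fail=16; on 'c' 16 → fail=17;  out {4}∪∅={4}
  n4('ccab'): parent n3 fail=16; on 'b' 16→0 → fail=12;  out ∅∪∅=∅
  n10('dbcc'): parent n9 fail=1; on 'c' 1 → fail=2;  out ∅∪∅=∅
  n15('bdac'): parent n14 fail=19; on 'c' 19 → fail=20;  out {2}∪{4}={2,4}
  n5('ccabd'): parent n4 fail=12; on 'd' 12 → fail=13;  out ∅∪∅=∅
  n11('dbcca'): parent n10 fail=2; on 'a' 2 → fail=3;  out {1}∪∅={1}
  n6('ccabdc'): parent n5 fail=13; on 'c' 13→7→0 → fail=1;  out {0}∪∅={0}

Text stream:
i=0 'd': node 0→7
i=1 'd': node 7→7 (via fail)
i=2 'b': node 7→8
i=3 'd': node 8→13 (via fail)
i=4 'a': node 13→14
i=5 'c': node 14→15  → match P2@[2:5],P4@[3:5]
i=6 'b': node 15→18 (via fail)  → match P3@[4:6]
i=7 'b': node 18→12 (via fail)
i=8 'a': node 12→16 (via fail)
i=9 'c': node 16→17
i=10 'b': node 17→18  → match P3@[8:10]
i=11 'b': node 18→12 (via fail)
i=12 'b': node 12→12 (via fail)
i=13 'd': node 12→13
i=14 'a': node 13→14
i=15 'c': node 14→15  → match P2@[12:15],P4@[13:15]
i=16 'd': node 15→7 (via fail)
i=17 'a': node 7→19
i=18 'c': node 19→20  → match P4@[16:18]
i=19 'b': node 20→18 (via fail)  → match P3@[17:19]
i=20 'b': node 18→12 (via fail)
i=21 'c': node 12→1 (via fail)
i=22 'c': node 1→2
i=23 'a': node 2→3
i=24 'b': node 3→4
i=25 'd': node 4→5
i=26 'c': node 5→6  → match P0@[21:26]
i=27 'c': node 6→2 (via fail)
i=28 'c': node 2→2 (via fail)
i=29 'a': node 2→3
i=30 'b': node 3→4
i=31 'd': node 4→5
i=32 'c': node 5→6  → match P0@[27:32]
i=33 'c': node 6→2 (via fail)
i=34 'c': node 2→2 (via fail)
i=35 'a': node 2→3
i=36 'b': node 3→4
i=37 'd': node 4→5
i=38 'c': node 5→6  → match P0@[33:38]
i=39 'a': node 6→16 (via fail)
i=40 'd': node 16→7 (via fail)
i=41 'a': node 7→19
i=42 'c': node 19→20  → match P4@[40:42]
i=43 'b': node 20→18 (via fail)  → match P3@[41:43]
i=44 'd': node 18→13 (via fail)
i=45 'a': node 13→14
i=46 'c': node 14→15  → match P2@[43:46],P4@[44:46]
i=47 'b': node 15→18 (via fail)  → match P3@[45:47]
i=48 'd': node 18→13 (via fail)
i=49 'b': node 13→8 (via fail)
i=50 'c': node 8→9
i=51 'c': node 9→10
i=52 'a': node 10→11  → match P1@[48:52]
i=53 'd': node 11→7 (via fail)
i=54 'a': node 7→19
i=55 'c': node 19→20  → match P4@[53:55]
i=56 'a': node 20→16 (via fail)
i=57 'c': node 16→17

Matches: [[5,2],[5,4],[6,3],[10,3],[15,2],[15,4],[18,4],[19,3],[26,0],[32,0],[38,0],[42,4],[43,3],[46,2],[46,4],[47,3],[52,1],[55,4]]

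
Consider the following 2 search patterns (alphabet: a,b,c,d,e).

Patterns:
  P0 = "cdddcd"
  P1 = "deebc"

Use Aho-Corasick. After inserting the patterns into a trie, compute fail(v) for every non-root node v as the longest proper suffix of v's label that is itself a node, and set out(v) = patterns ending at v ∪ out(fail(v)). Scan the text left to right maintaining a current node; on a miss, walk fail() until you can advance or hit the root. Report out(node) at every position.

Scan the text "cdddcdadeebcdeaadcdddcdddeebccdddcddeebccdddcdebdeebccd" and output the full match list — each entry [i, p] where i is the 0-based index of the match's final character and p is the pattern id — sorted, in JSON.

Build automaton:
Trie nodes:
  0='ε' goto c→1 d→7
  1='c' goto d→2
  2='cd' goto d→3
  3='cdd' goto d→4
  4='cddd' goto c→5
  5='cdddc' goto d→6
  6='cdddcd' goto ·  ←P0
  7='d' goto e→8
  8='de' goto e→9
  9='dee' goto b→10
  10='deeb' goto c→11
  11='deebc' goto ·  ←P1

BFS fail/out derivation:
  fail(1) 'c': from fail(0)=0 chase 'c': 0 ⇒ 0;  out=∅∪out(0)=∅
  fail(7) 'd': from fail(0)=0 chase 'd': 0 ⇒ 0;  out=∅∪out(0)=∅
  fail(2) 'cd': from fail(1)=0 chase 'd': 0 ⇒ 7;  out=∅∪out(7)=∅
  fail(8) 'de': from fail(7)=0 chase 'e': 0 ⇒ 0;  out=∅∪out(0)=∅
  fail(3) 'cdd': from fail(2)=7 chase 'd': 7→0 ⇒ 7;  out=∅∪out(7)=∅
  fail(9) 'dee': from fail(8)=0 chase 'e': 0 ⇒ 0;  out=∅∪out(0)=∅
  fail(4) 'cddd': from fail(3)=7 chase 'd': 7→0 ⇒ 7;  out=∅∪out(7)=∅
  fail(10) 'deeb': from fail(9)=0 chase 'b': 0 ⇒ 0;  out=∅∪out(0)=∅
  fail(5) 'cdddc': from fail(4)=7 chase 'c': 7→0 ⇒ 1;  out=∅∪out(1)=∅
  fail(11) 'deebc': from fail(10)=0 chase 'c': 0 ⇒ 1;  out={1}∪out(1)={1}
  fail(6) 'cdddcd': from fail(5)=1 chase 'd': 1 ⇒ 2;  out={0}∪out(2)={0}

Run:
i=0 'c': node 0→1
i=1 'd': node 1→2
i=2 'd': node 2→3
i=3 'd': node 3→4
i=4 'c': node 4→5
i=5 'd': node 5→6  ** P0@[0:5]
i=6 'a': node 6→0 (fail-walked)
i=7 'd': node 0→7
i=8 'e': node 7→8
i=9 'e': node 8→9
i=10 'b': node 9→10
i=11 'c': node 10→11  ** P1@[7:11]
i=12 'd': node 11→2 (fail-walked)
i=13 'e': node 2→8 (fail-walked)
i=14 'a': node 8→0 (fail-walked)
i=15 'a': node 0→0
i=16 'd': node 0→7
i=17 'c': node 7→1 (fail-walked)
i=18 'd': node 1→2
i=19 'd': node 2→3
i=20 'd': node 3→4
i=21 'c': node 4→5
i=22 'd': node 5→6  ** P0@[17:22]
i=23 'd': node 6→3 (fail-walked)
i=24 'd': node 3→4
i=25 'e': node 4→8 (fail-walked)
i=26 'e': node 8→9
i=27 'b': node 9→10
i=28 'c': node 10→11  ** P1@[24:28]
i=29 'c': node 11→1 (fail-walked)
i=30 'd': node 1→2
i=31 'd': node 2→3
i=32 'd': node 3→4
i=33 'c': node 4→5
i=34 'd': node 5→6  ** P0@[29:34]
i=35 'd': node 6→3 (fail-walked)
i=36 'e': node 3→8 (fail-walked)
i=37 'e': node 8→9
i=38 'b': node 9→10
i=39 'c': node 10→11  ** P1@[35:39]
i=40 'c': node 11→1 (fail-walked)
i=41 'd': node 1→2
i=42 'd': node 2→3
i=43 'd': node 3→4
i=44 'c': node 4→5
i=45 'd': node 5→6  ** P0@[40:45]
i=46 'e': node 6→8 (fail-walked)
i=47 'b': node 8→0 (fail-walked)
i=48 'd': node 0→7
i=49 'e': node 7→8
i=50 'e': node 8→9
i=51 'b': node 9→10
i=52 'c': node 10→11  ** P1@[48:52]
i=53 'c': node 11→1 (fail-walked)
i=54 'd': node 1→2

Result: [[5,0],[11,1],[22,0],[28,1],[34,0],[39,1],[45,0],[52,1]]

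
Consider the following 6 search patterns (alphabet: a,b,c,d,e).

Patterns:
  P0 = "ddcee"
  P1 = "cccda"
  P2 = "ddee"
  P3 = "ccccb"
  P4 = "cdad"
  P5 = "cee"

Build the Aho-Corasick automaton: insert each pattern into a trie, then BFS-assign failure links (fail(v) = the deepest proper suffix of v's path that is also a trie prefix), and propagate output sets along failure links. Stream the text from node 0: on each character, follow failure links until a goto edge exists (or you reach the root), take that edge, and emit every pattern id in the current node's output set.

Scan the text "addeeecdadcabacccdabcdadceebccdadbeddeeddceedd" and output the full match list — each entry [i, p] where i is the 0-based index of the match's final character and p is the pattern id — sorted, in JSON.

Build:
Trie nodes:
  n0 'ε': c→6 d→1
  n1 'd': d→2
  n2 'dd': c→3 e→11
  n3 'ddc': e→4
  n4 'ddce': e→5
  n5 'ddcee': ·  [P0 ends]
  n6 'c': c→7 d→15 e→18
  n7 'cc': c→8
  n8 'ccc': c→13 d→9
  n9 'cccd': a→10
  n10 'cccda': ·  [P1 ends]
  n11 'dde': e→12
  n12 'ddee': ·  [P2 ends]
  n13 'cccc': b→14
  n14 'ccccb': ·  [P3 ends]
  n15 'cd': a→16
  n16 'cda': d→17
  n17 'cdad': ·  [P4 ends]
  n18 'ce': e→19
  n19 'cee': ·  [P5 ends]

Failure links (BFS by depth):
  n1('d'): parent n0 fail=0; on 'd' 0 → fail=0;  out ∅∪∅=∅
  n6('c'): parent n0 fail=0; on 'c' 0 → fail=0;  out ∅∪∅=∅
  n2('dd'): parent n1 fail=0; on 'd' 0 → fail=1;  out ∅∪∅=∅
  n7('cc'): parent n6 fail=0; on 'c' 0 → fail=6;  out ∅∪∅=∅
  n15('cd'): parent n6 fail=0; on 'd' 0 → fail=1;  out ∅∪∅=∅
  n18('ce'): parent n6 fail=0; on 'e' 0 → fail=0;  out ∅∪∅=∅
  n3('ddc'): parent n2 fail=1; on 'c' 1→0 → fail=6;  out ∅∪∅=∅
  n8('ccc'): parent n7 fail=6; on 'c' 6 → fail=7;  out ∅∪∅=∅
  n11('dde'): parent n2 fail=1; on 'e' 1→0 → fail=0;  out ∅∪∅=∅
  n16('cda'): parent n15 fail=1; on 'a' 1→0 → fail=0;  out ∅∪∅=∅
  n19('cee'): parent n18 fail=0; on 'e' 0 → fail=0;  out {5}∪∅={5}
  n4('ddce'): parent n3 fail=6; on 'e' 6 → fail=18;  out ∅∪∅=∅
  n9('cccd'): parent n8 fail=7; on 'd' 7→6 → fail=15;  out ∅∪∅=∅
  n12('ddee'): parent n11 fail=0; on 'e' 0 → fail=0;  out {2}∪∅={2}
  n13('cccc'): parent n8 fail=7; on 'c' 7 → fail=8;  out ∅∪∅=∅
  n17('cdad'): parent n16 fail=0; on 'd' 0 → fail=1;  out {4}∪∅={4}
  n5('ddcee'): parent n4 fail=18; on 'e' 18 → fail=19;  out {0}∪{5}={0,5}
  n10('cccda'): parent n9 fail=15; on 'a' 15 → fail=16;  out {1}∪∅={1}
  n14('ccccb'): parent n13 fail=8; on 'b' 8→7→6→0 → fail=0;  out {3}∪∅={3}

Scan:
pos 0 'a': at 0
pos 1 'd': at 1
pos 2 'd': at 2
pos 3 'e': at 11
pos 4 'e': at 12  emit P2@[1:4]
pos 5 'e': at 0 (fail-walked)
pos 6 'c': at 6
pos 7 'd': at 15
pos 8 'a': at 16
pos 9 'd': at 17  emit P4@[6:9]
pos 10 'c': at 6 (fail-walked)
pos 11 'a': at 0 (fail-walked)
pos 12 'b': at 0
pos 13 'a': at 0
pos 14 'c': at 6
pos 15 'c': at 7
pos 16 'c': at 8
pos 17 'd': at 9
pos 18 'a': at 10  emit P1@[14:18]
pos 19 'b': at 0 (fail-walked)
pos 20 'c': at 6
pos 21 'd': at 15
pos 22 'a': at 16
pos 23 'd': at 17  emit P4@[20:23]
pos 24 'c': at 6 (fail-walked)
pos 25 'e': at 18
pos 26 'e': at 19  emit P5@[24:26]
pos 27 'b': at 0 (fail-walked)
pos 28 'c': at 6
pos 29 'c': at 7
pos 30 'd': at 15 (fail-walked)
pos 31 'a': at 16
pos 32 'd': at 17  emit P4@[29:32]
pos 33 'b': at 0 (fail-walked)
pos 34 'e': at 0
pos 35 'd': at 1
pos 36 'd': at 2
pos 37 'e': at 11
pos 38 'e': at 12  emit P2@[35:38]
pos 39 'd': at 1 (fail-walked)
pos 40 'd': at 2
pos 41 'c': at 3
pos 42 'e': at 4
pos 43 'e': at 5  emit P0@[39:43],P5@[41:43]
pos 44 'd': at 1 (fail-walked)
pos 45 'd': at 2

All matches (sorted): [[4,2],[9,4],[18,1],[23,4],[26,5],[32,4],[38,2],[43,0],[43,5]]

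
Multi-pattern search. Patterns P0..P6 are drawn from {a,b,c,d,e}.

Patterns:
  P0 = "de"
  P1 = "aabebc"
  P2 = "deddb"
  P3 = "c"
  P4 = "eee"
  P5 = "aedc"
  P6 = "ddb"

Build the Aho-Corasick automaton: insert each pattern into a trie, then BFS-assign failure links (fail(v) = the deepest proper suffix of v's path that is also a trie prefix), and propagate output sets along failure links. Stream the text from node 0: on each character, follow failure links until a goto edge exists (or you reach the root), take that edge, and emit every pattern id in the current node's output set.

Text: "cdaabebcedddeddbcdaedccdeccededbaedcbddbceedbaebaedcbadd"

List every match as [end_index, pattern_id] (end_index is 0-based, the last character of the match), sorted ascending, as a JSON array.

Construct AC machine:
Trie nodes:
  n0 'ε': a→3 c→12 d→1 e→13
  n1 'd': d→19 e→2
  n2 'de': d→9  [P0 ends]
  n3 'a': a→4 e→16
  n4 'aa': b→5
  n5 'aab': e→6
  n6 'aabe': b→7
  n7 'aabeb': c→8
  n8 'aabebc': ·  [P1 ends]
  n9 'ded': d→10
  n10 'dedd': b→11
  n11 'deddb': ·  [P2 ends]
  n12 'c': ·  [P3 ends]
  n13 'e': e→14
  n14 'ee': e→15
  n15 'eee': ·  [P4 ends]
  n16 'ae': d→17
  n17 'aed': c→18
  n18 'aedc': ·  [P5 ends]
  n19 'dd': b→20
  n20 'ddb': ·  [P6 ends]

BFS fail/out derivation:
  n1('d'): parent n0 fail=0; on 'd' 0 → fail=0;  out ∅∪∅=∅
  n3('a'): parent n0 fail=0; on 'a' 0 → fail=0;  out ∅∪∅=∅
  n12('c'): parent n0 fail=0; on 'c' 0 → fail=0;  out {3}∪∅={3}
  n13('e'): parent n0 fail=0; on 'e' 0 → fail=0;  out ∅∪∅=∅
  n2('de'): parent n1 fail=0; on 'e' 0 → fail=13;  out {0}∪∅={0}
  n4('aa'): parent n3 fail=0; on 'a' 0 → fail=3;  out ∅∪∅=∅
  n14('ee'): parent n13 fail=0; on 'e' 0 → fail=13;  out ∅∪∅=∅
  n16('ae'): parent n3 fail=0; on 'e' 0 → fail=13;  out ∅∪∅=∅
  n19('dd'): parent n1 fail=0; on 'd' 0 → fail=1;  out ∅∪∅=∅
  n5('aab'): parent n4 fail=3; on 'b' 3→0 → fail=0;  out ∅∪∅=∅
  n9('ded'): parent n2 fail=13; on 'd' 13→0 → fail=1;  out ∅∪∅=∅
  n15('eee'): parent n14 fail=13; on 'e' 13 → fail=14;  out {4}∪∅={4}
  n17('aed'): parent n16 fail=13; on 'd' 13→0 → fail=1;  out ∅∪∅=∅
  n20('ddb'): parent n19 fail=1; on 'b' 1→0 → fail=0;  out {6}∪∅={6}
  n6('aabe'): parent n5 fail=0; on 'e' 0 → fail=13;  out ∅∪∅=∅
  n10('dedd'): parent n9 fail=1; on 'd' 1 → fail=19;  out ∅∪∅=∅
  n18('aedc'): parent n17 fail=1; on 'c' 1→0 → fail=12;  out {5}∪{3}={3,5}
  n7('aabeb'): parent n6 fail=13; on 'b' 13→0 → fail=0;  out ∅∪∅=∅
  n11('deddb'): parent n10 fail=19; on 'b' 19 → fail=20;  out {2}∪{6}={2,6}
  n8('aabebc'): parent n7 fail=0; on 'c' 0 → fail=12;  out {1}∪{3}={1,3}

Scan:
[0] read 'c'  n0⇒n12  ** P3@[0:0]
[1] read 'd'  n12⇒n1 (fail-walked)
[2] read 'a'  n1⇒n3 (fail-walked)
[3] read 'a'  n3⇒n4
[4] read 'b'  n4⇒n5
[5] read 'e'  n5⇒n6
[6] read 'b'  n6⇒n7
[7] read 'c'  n7⇒n8  ** P1@[2:7],P3@[7:7]
[8] read 'e'  n8⇒n13 (fail-walked)
[9] read 'd'  n13⇒n1 (fail-walked)
[10] read 'd'  n1⇒n19
[11] read 'd'  n19⇒n19 (fail-walked)
[12] read 'e'  n19⇒n2 (fail-walked)  ** P0@[11:12]
[13] read 'd'  n2⇒n9
[14] read 'd'  n9⇒n10
[15] read 'b'  n10⇒n11  ** P2@[11:15],P6@[13:15]
[16] read 'c'  n11⇒n12 (fail-walked)  ** P3@[16:16]
[17] read 'd'  n12⇒n1 (fail-walked)
[18] read 'a'  n1⇒n3 (fail-walked)
[19] read 'e'  n3⇒n16
[20] read 'd'  n16⇒n17
[21] read 'c'  n17⇒n18  ** P3@[21:21],P5@[18:21]
[22] read 'c'  n18⇒n12 (fail-walked)  ** P3@[22:22]
[23] read 'd'  n12⇒n1 (fail-walked)
[24] read 'e'  n1⇒n2  ** P0@[23:24]
[25] read 'c'  n2⇒n12 (fail-walked)  ** P3@[25:25]
[26] read 'c'  n12⇒n12 (fail-walked)  ** P3@[26:26]
[27] read 'e'  n12⇒n13 (fail-walked)
[28] read 'd'  n13⇒n1 (fail-walked)
[29] read 'e'  n1⇒n2  ** P0@[28:29]
[30] read 'd'  n2⇒n9
[31] read 'b'  n9⇒n0 (fail-walked)
[32] read 'a'  n0⇒n3
[33] read 'e'  n3⇒n16
[34] read 'd'  n16⇒n17
[35] read 'c'  n17⇒n18  ** P3@[35:35],P5@[32:35]
[36] read 'b'  n18⇒n0 (fail-walked)
[37] read 'd'  n0⇒n1
[38] read 'd'  n1⇒n19
[39] read 'b'  n19⇒n20  ** P6@[37:39]
[40] read 'c'  n20⇒n12 (fail-walked)  ** P3@[40:40]
[41] read 'e'  n12⇒n13 (fail-walked)
[42] read 'e'  n13⇒n14
[43] read 'd'  n14⇒n1 (fail-walked)
[44] read 'b'  n1⇒n0 (fail-walked)
[45] read 'a'  n0⇒n3
[46] read 'e'  n3⇒n16
[47] read 'b'  n16⇒n0 (fail-walked)
[48] read 'a'  n0⇒n3
[49] read 'e'  n3⇒n16
[50] read 'd'  n16⇒n17
[51] read 'c'  n17⇒n18  ** P3@[51:51],P5@[48:51]
[52] read 'b'  n18⇒n0 (fail-walked)
[53] read 'a'  n0⇒n3
[54] read 'd'  n3⇒n1 (fail-walked)
[55] read 'd'  n1⇒n19

Result: [[0,3],[7,1],[7,3],[12,0],[15,2],[15,6],[16,3],[21,3],[21,5],[22,3],[24,0],[25,3],[26,3],[29,0],[35,3],[35,5],[39,6],[40,3],[51,3],[51,5]]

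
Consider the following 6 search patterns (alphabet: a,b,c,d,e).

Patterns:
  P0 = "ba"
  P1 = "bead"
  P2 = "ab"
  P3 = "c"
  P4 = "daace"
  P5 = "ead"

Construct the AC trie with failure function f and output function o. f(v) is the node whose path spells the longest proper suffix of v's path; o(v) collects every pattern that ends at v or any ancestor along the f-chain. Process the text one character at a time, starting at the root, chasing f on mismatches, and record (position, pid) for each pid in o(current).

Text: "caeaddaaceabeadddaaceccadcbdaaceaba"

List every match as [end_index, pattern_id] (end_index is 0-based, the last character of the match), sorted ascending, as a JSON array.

Construct AC machine:
Trie nodes:
  0='ε' goto a→6 b→1 c→8 d→9 e→14
  1='b' goto a→2 e→3
  2='ba' goto ·  [P0 ends]
  3='be' goto a→4
  4='bea' goto d→5
  5='bead' goto ·  [P1 ends]
  6='a' goto b→7
  7='ab' goto ·  [P2 ends]
  8='c' goto ·  [P3 ends]
  9='d' goto a→10
  10='da' goto a→11
  11='daa' goto c→12
  12='daac' goto e→13
  13='daace' goto ·  [P4 ends]
  14='e' goto a→15
  15='ea' goto d→16
  16='ead' goto ·  [P5 ends]

Failure links (BFS by depth):
  n1('b'): parent n0 fail=0; on 'b' 0 → fail=0;  out ∅∪∅=∅
  n6('a'): parent n0 fail=0; on 'a' 0 → fail=0;  out ∅∪∅=∅
  n8('c'): parent n0 fail=0; on 'c' 0 → fail=0;  out {3}∪∅={3}
  n9('d'): parent n0 fail=0; on 'd' 0 → fail=0;  out ∅∪∅=∅
  n14('e'): parent n0 fail=0; on 'e' 0 → fail=0;  out ∅∪∅=∅
  n2('ba'): parent n1 fail=0; on 'a' 0 → fail=6;  out {0}∪∅={0}
  n3('be'): parent n1 fail=0; on 'e' 0 → fail=14;  out ∅∪∅=∅
  n7('ab'): parent n6 fail=0; on 'b' 0 → fail=1;  out {2}∪∅={2}
  n10('da'): parent n9 fail=0; on 'a' 0 → fail=6;  out ∅∪∅=∅
  n15('ea'): parent n14 fail=0; on 'a' 0 → fail=6;  out ∅∪∅=∅
  n4('bea'): parent n3 fail=14; on 'a' 14 → fail=15;  out ∅∪∅=∅
  n11('daa'): parent n10 fail=6; on 'a' 6→0 → fail=6;  out ∅∪∅=∅
  n16('ead'): parent n15 fail=6; on 'd' 6→0 → fail=9;  out {5}∪∅={5}
  n5('bead'): parent n4 fail=15; on 'd' 15 → fail=16;  out {1}∪{5}={1,5}
  n12('daac'): parent n11 fail=6; on 'c' 6→0 → fail=8;  out ∅∪{3}={3}
  n13('daace'): parent n12 fail=8; on 'e' 8→0 → fail=14;  out {4}∪∅={4}

Text stream:
pos 0 'c': at 8  emit P3@[0:0]
pos 1 'a': at 6 (fail-walked)
pos 2 'e': at 14 (fail-walked)
pos 3 'a': at 15
pos 4 'd': at 16  emit P5@[2:4]
pos 5 'd': at 9 (fail-walked)
pos 6 'a': at 10
pos 7 'a': at 11
pos 8 'c': at 12  emit P3@[8:8]
pos 9 'e': at 13  emit P4@[5:9]
pos 10 'a': at 15 (fail-walked)
pos 11 'b': at 7 (fail-walked)  emit P2@[10:11]
pos 12 'e': at 3 (fail-walked)
pos 13 'a': at 4
pos 14 'd': at 5  emit P1@[11:14],P5@[12:14]
pos 15 'd': at 9 (fail-walked)
pos 16 'd': at 9 (fail-walked)
pos 17 'a': at 10
pos 18 'a': at 11
pos 19 'c': at 12  emit P3@[19:19]
pos 20 'e': at 13  emit P4@[16:20]
pos 21 'c': at 8 (fail-walked)  emit P3@[21:21]
pos 22 'c': at 8 (fail-walked)  emit P3@[22:22]
pos 23 'a': at 6 (fail-walked)
pos 24 'd': at 9 (fail-walked)
pos 25 'c': at 8 (fail-walked)  emit P3@[25:25]
pos 26 'b': at 1 (fail-walked)
pos 27 'd': at 9 (fail-walked)
pos 28 'a': at 10
pos 29 'a': at 11
pos 30 'c': at 12  emit P3@[30:30]
pos 31 'e': at 13  emit P4@[27:31]
pos 32 'a': at 15 (fail-walked)
pos 33 'b': at 7 (fail-walked)  emit P2@[32:33]
pos 34 'a': at 2 (fail-walked)  emit P0@[33:34]

All matches (sorted): [[0,3],[4,5],[8,3],[9,4],[11,2],[14,1],[14,5],[19,3],[20,4],[21,3],[22,3],[25,3],[30,3],[31,4],[33,2],[34,0]]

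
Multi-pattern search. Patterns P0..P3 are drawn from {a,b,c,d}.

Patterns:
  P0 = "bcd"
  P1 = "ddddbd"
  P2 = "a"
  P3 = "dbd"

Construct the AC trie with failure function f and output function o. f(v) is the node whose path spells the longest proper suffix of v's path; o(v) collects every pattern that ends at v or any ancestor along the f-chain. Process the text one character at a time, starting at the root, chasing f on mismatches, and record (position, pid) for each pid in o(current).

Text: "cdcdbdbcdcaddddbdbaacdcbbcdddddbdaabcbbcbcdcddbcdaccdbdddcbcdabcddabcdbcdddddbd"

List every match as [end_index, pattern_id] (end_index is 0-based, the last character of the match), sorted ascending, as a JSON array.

Construct AC machine:
Trie (insert patterns):
  n0 'ε': a→10 b→1 d→4
  n1 'b': c→2
  n2 'bc': d→3
  n3 'bcd': ·  [P0 ends]
  n4 'd': b→11 d→5
  n5 'dd': d→6
  n6 'ddd': d→7
  n7 'dddd': b→8
  n8 'ddddb': d→9
  n9 'ddddbd': ·  [P1 ends]
  n10 'a': ·  [P2 ends]
  n11 'db': d→12
  n12 'dbd': ·  [P3 ends]

Failure links (BFS by depth):
  fail(1) 'b': from fail(0)=0 chase 'b': 0 ⇒ 0;  out=∅∪out(0)=∅
  fail(4) 'd': from fail(0)=0 chase 'd': 0 ⇒ 0;  out=∅∪out(0)=∅
  fail(10) 'a': from fail(0)=0 chase 'a': 0 ⇒ 0;  out={2}∪out(0)={2}
  fail(2) 'bc': from fail(1)=0 chase 'c': 0 ⇒ 0;  out=∅∪out(0)=∅
  fail(5) 'dd': from fail(4)=0 chase 'd': 0 ⇒ 4;  out=∅∪out(4)=∅
  fail(11) 'db': from fail(4)=0 chase 'b': 0 ⇒ 1;  out=∅∪out(1)=∅
  fail(3) 'bcd': from fail(2)=0 chase 'd': 0 ⇒ 4;  out={0}∪out(4)={0}
  fail(6) 'ddd': from fail(5)=4 chase 'd': 4 ⇒ 5;  out=∅∪out(5)=∅
  fail(12) 'dbd': from fail(11)=1 chase 'd': 1→0 ⇒ 4;  out={3}∪out(4)={3}
  fail(7) 'dddd': from fail(6)=5 chase 'd': 5 ⇒ 6;  out=∅∪out(6)=∅
  fail(8) 'ddddb': from fail(7)=6 chase 'b': 6→5→4 ⇒ 11;  out=∅∪out(11)=∅
  fail(9) 'ddddbd': from fail(8)=11 chase 'd': 11 ⇒ 12;  out={1}∪out(12)={1,3}

Text stream:
[0] read 'c'  n0⇒n0
[1] read 'd'  n0⇒n4
[2] read 'c'  n4⇒n0 ·f
[3] read 'd'  n0⇒n4
[4] read 'b'  n4⇒n11
[5] read 'd'  n11⇒n12  ** P3@[3:5]
[6] read 'b'  n12⇒n11 ·f
[7] read 'c'  n11⇒n2 ·f
[8] read 'd'  n2⇒n3  ** P0@[6:8]
[9] read 'c'  n3⇒n0 ·f
[10] read 'a'  n0⇒n10  ** P2@[10:10]
[11] read 'd'  n10⇒n4 ·f
[12] read 'd'  n4⇒n5
[13] read 'd'  n5⇒n6
[14] read 'd'  n6⇒n7
[15] read 'b'  n7⇒n8
[16] read 'd'  n8⇒n9  ** P1@[11:16],P3@[14:16]
[17] read 'b'  n9⇒n11 ·f
[18] read 'a'  n11⇒n10 ·f  ** P2@[18:18]
[19] read 'a'  n10⇒n10 ·f  ** P2@[19:19]
[20] read 'c'  n10⇒n0 ·f
[21] read 'd'  n0⇒n4
[22] read 'c'  n4⇒n0 ·f
[23] read 'b'  n0⇒n1
[24] read 'b'  n1⇒n1 ·f
[25] read 'c'  n1⇒n2
[26] read 'd'  n2⇒n3  ** P0@[24:26]
[27] read 'd'  n3⇒n5 ·f
[28] read 'd'  n5⇒n6
[29] read 'd'  n6⇒n7
[30] read 'd'  n7⇒n7 ·f
[31] read 'b'  n7⇒n8
[32] read 'd'  n8⇒n9  ** P1@[27:32],P3@[30:32]
[33] read 'a'  n9⇒n10 ·f  ** P2@[33:33]
[34] read 'a'  n10⇒n10 ·f  ** P2@[34:34]
[35] read 'b'  n10⇒n1 ·f
[36] read 'c'  n1⇒n2
[37] read 'b'  n2⇒n1 ·f
[38] read 'b'  n1⇒n1 ·f
[39] read 'c'  n1⇒n2
[40] read 'b'  n2⇒n1 ·f
[41] read 'c'  n1⇒n2
[42] read 'd'  n2⇒n3  ** P0@[40:42]
[43] read 'c'  n3⇒n0 ·f
[44] read 'd'  n0⇒n4
[45] read 'd'  n4⇒n5
[46] read 'b'  n5⇒n11 ·f
[47] read 'c'  n11⇒n2 ·f
[48] read 'd'  n2⇒n3  ** P0@[46:48]
[49] read 'a'  n3⇒n10 ·f  ** P2@[49:49]
[50] read 'c'  n10⇒n0 ·f
[51] read 'c'  n0⇒n0
[52] read 'd'  n0⇒n4
[53] read 'b'  n4⇒n11
[54] read 'd'  n11⇒n12  ** P3@[52:54]
[55] read 'd'  n12⇒n5 ·f
[56] read 'd'  n5⇒n6
[57] read 'c'  n6⇒n0 ·f
[58] read 'b'  n0⇒n1
[59] read 'c'  n1⇒n2
[60] read 'd'  n2⇒n3  ** P0@[58:60]
[61] read 'a'  n3⇒n10 ·f  ** P2@[61:61]
[62] read 'b'  n10⇒n1 ·f
[63] read 'c'  n1⇒n2
[64] read 'd'  n2⇒n3  ** P0@[62:64]
[65] read 'd'  n3⇒n5 ·f
[66] read 'a'  n5⇒n10 ·f  ** P2@[66:66]
[67] read 'b'  n10⇒n1 ·f
[68] read 'c'  n1⇒n2
[69] read 'd'  n2⇒n3  ** P0@[67:69]
[70] read 'b'  n3⇒n11 ·f
[71] read 'c'  n11⇒n2 ·f
[72] read 'd'  n2⇒n3  ** P0@[70:72]
[73] read 'd'  n3⇒n5 ·f
[74] read 'd'  n5⇒n6
[75] read 'd'  n6⇒n7
[76] read 'd'  n7⇒n7 ·f
[77] read 'b'  n7⇒n8
[78] read 'd'  n8⇒n9  ** P1@[73:78],P3@[76:78]

Matches: [[5,3],[8,0],[10,2],[16,1],[16,3],[18,2],[19,2],[26,0],[32,1],[32,3],[33,2],[34,2],[42,0],[48,0],[49,2],[54,3],[60,0],[61,2],[64,0],[66,2],[69,0],[72,0],[78,1],[78,3]]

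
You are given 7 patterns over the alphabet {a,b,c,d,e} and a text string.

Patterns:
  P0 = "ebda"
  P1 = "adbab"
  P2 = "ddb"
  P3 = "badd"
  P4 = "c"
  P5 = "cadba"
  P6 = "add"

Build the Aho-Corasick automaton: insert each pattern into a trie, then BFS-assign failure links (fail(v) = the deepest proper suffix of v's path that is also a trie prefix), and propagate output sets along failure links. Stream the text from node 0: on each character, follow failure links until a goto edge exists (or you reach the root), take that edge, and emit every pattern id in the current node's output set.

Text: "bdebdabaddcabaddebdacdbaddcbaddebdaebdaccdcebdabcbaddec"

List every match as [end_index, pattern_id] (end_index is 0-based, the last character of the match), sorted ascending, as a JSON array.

Construct AC machine:
Trie nodes:
  0='ε' goto a→5 b→13 c→17 d→10 e→1
  1='e' goto b→2
  2='eb' goto d→3
  3='ebd' goto a→4
  4='ebda' goto ·  ←P0
  5='a' goto d→6
  6='ad' goto b→7 d→22
  7='adb' goto a→8
  8='adba' goto b→9
  9='adbab' goto ·  ←P1
  10='d' goto d→11
  11='dd' goto b→12
  12='ddb' goto ·  ←P2
  13='b' goto a→14
  14='ba' goto d→15
  15='bad' goto d→16
  16='badd' goto ·  ←P3
  17='c' goto a→18  ←P4
  18='ca' goto d→19
  19='cad' goto b→20
  20='cadb' goto a→21
  21='cadba' goto ·  ←P5
  22='add' goto ·  ←P6

Failure links (BFS by depth):
  fail(1) 'e': from fail(0)=0 chase 'e': 0 ⇒ 0;  out=∅∪out(0)=∅
  fail(5) 'a': from fail(0)=0 chase 'a': 0 ⇒ 0;  out=∅∪out(0)=∅
  fail(10) 'd': from fail(0)=0 chase 'd': 0 ⇒ 0;  out=∅∪out(0)=∅
  fail(13) 'b': from fail(0)=0 chase 'b': 0 ⇒ 0;  out=∅∪out(0)=∅
  fail(17) 'c': from fail(0)=0 chase 'c': 0 ⇒ 0;  out={4}∪out(0)={4}
  fail(2) 'eb': from fail(1)=0 chase 'b': 0 ⇒ 13;  out=∅∪out(13)=∅
  fail(6) 'ad': from fail(5)=0 chase 'd': 0 ⇒ 10;  out=∅∪out(10)=∅
  fail(11) 'dd': from fail(10)=0 chase 'd': 0 ⇒ 10;  out=∅∪out(10)=∅
  fail(14) 'ba': from fail(13)=0 chase 'a': 0 ⇒ 5;  out=∅∪out(5)=∅
  fail(18) 'ca': from fail(17)=0 chase 'a': 0 ⇒ 5;  out=∅∪out(5)=∅
  fail(3) 'ebd': from fail(2)=13 chase 'd': 13→0 ⇒ 10;  out=∅∪out(10)=∅
  fail(7) 'adb': from fail(6)=10 chase 'b': 10→0 ⇒ 13;  out=∅∪out(13)=∅
  fail(12) 'ddb': from fail(11)=10 chase 'b': 10→0 ⇒ 13;  out={2}∪out(13)={2}
  fail(15) 'bad': from fail(14)=5 chase 'd': 5 ⇒ 6;  out=∅∪out(6)=∅
  fail(19) 'cad': from fail(18)=5 chase 'd': 5 ⇒ 6;  out=∅∪out(6)=∅
  fail(22) 'add': from fail(6)=10 chase 'd': 10 ⇒ 11;  out={6}∪out(11)={6}
  fail(4) 'ebda': from fail(3)=10 chase 'a': 10→0 ⇒ 5;  out={0}∪out(5)={0}
  fail(8) 'adba': from fail(7)=13 chase 'a': 13 ⇒ 14;  out=∅∪out(14)=∅
  fail(16) 'badd': from fail(15)=6 chase 'd': 6 ⇒ 22;  out={3}∪out(22)={3,6}
  fail(20) 'cadb': from fail(19)=6 chase 'b': 6 ⇒ 7;  out=∅∪out(7)=∅
  fail(9) 'adbab': from fail(8)=14 chase 'b': 14→5→0 ⇒ 13;  out={1}∪out(13)={1}
  fail(21) 'cadba': from fail(20)=7 chase 'a': 7 ⇒ 8;  out={5}∪out(8)={5}

Scan:
i=0 'b': node 0→13
i=1 'd': node 13→10 (fail-walked)
i=2 'e': node 10→1 (fail-walked)
i=3 'b': node 1→2
i=4 'd': node 2→3
i=5 'a': node 3→4  → match P0@[2:5]
i=6 'b': node 4→13 (fail-walked)
i=7 'a': node 13→14
i=8 'd': node 14→15
i=9 'd': node 15→16  → match P3@[6:9],P6@[7:9]
i=10 'c': node 16→17 (fail-walked)  → match P4@[10:10]
i=11 'a': node 17→18
i=12 'b': node 18→13 (fail-walked)
i=13 'a': node 13→14
i=14 'd': node 14→15
i=15 'd': node 15→16  → match P3@[12:15],P6@[13:15]
i=16 'e': node 16→1 (fail-walked)
i=17 'b': node 1→2
i=18 'd': node 2→3
i=19 'a': node 3→4  → match P0@[16:19]
i=20 'c': node 4→17 (fail-walked)  → match P4@[20:20]
i=21 'd': node 17→10 (fail-walked)
i=22 'b': node 10→13 (fail-walked)
i=23 'a': node 13→14
i=24 'd': node 14→15
i=25 'd': node 15→16  → match P3@[22:25],P6@[23:25]
i=26 'c': node 16→17 (fail-walked)  → match P4@[26:26]
i=27 'b': node 17→13 (fail-walked)
i=28 'a': node 13→14
i=29 'd': node 14→15
i=30 'd': node 15→16  → match P3@[27:30],P6@[28:30]
i=31 'e': node 16→1 (fail-walked)
i=32 'b': node 1→2
i=33 'd': node 2→3
i=34 'a': node 3→4  → match P0@[31:34]
i=35 'e': node 4→1 (fail-walked)
i=36 'b': node 1→2
i=37 'd': node 2→3
i=38 'a': node 3→4  → match P0@[35:38]
i=39 'c': node 4→17 (fail-walked)  → match P4@[39:39]
i=40 'c': node 17→17 (fail-walked)  → match P4@[40:40]
i=41 'd': node 17→10 (fail-walked)
i=42 'c': node 10→17 (fail-walked)  → match P4@[42:42]
i=43 'e': node 17→1 (fail-walked)
i=44 'b': node 1→2
i=45 'd': node 2→3
i=46 'a': node 3→4  → match P0@[43:46]
i=47 'b': node 4→13 (fail-walked)
i=48 'c': node 13→17 (fail-walked)  → match P4@[48:48]
i=49 'b': node 17→13 (fail-walked)
i=50 'a': node 13→14
i=51 'd': node 14→15
i=52 'd': node 15→16  → match P3@[49:52],P6@[50:52]
i=53 'e': node 16→1 (fail-walked)
i=54 'c': node 1→17 (fail-walked)  → match P4@[54:54]

All matches (sorted): [[5,0],[9,3],[9,6],[10,4],[15,3],[15,6],[19,0],[20,4],[25,3],[25,6],[26,4],[30,3],[30,6],[34,0],[38,0],[39,4],[40,4],[42,4],[46,0],[48,4],[52,3],[52,6],[54,4]]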